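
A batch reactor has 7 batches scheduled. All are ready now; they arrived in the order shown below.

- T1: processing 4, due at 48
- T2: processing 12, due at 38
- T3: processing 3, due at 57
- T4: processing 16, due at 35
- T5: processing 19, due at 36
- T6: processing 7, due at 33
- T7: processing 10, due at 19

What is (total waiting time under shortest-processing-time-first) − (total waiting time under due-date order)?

-108

SPT (increasing processing time): T3 T1 T6 T7 T2 T4 T5.
T3: waits 0, runs 0→3
T1: waits 3, runs 3→7
T6: waits 7, runs 7→14
T7: waits 14, runs 14→24
T2: waits 24, runs 24→36
T4: waits 36, runs 36→52
T5: waits 52, runs 52→71
Sum = 0+3+7+14+24+36+52 = 136.
EDD (increasing due date): T7 T6 T4 T5 T2 T1 T3.
T7: waits 0, runs 0→10
T6: waits 10, runs 10→17
T4: waits 17, runs 17→33
T5: waits 33, runs 33→52
T2: waits 52, runs 52→64
T1: waits 64, runs 64→68
T3: waits 68, runs 68→71
Sum = 0+10+17+33+52+64+68 = 244.
Difference = 136 − 244 = -108.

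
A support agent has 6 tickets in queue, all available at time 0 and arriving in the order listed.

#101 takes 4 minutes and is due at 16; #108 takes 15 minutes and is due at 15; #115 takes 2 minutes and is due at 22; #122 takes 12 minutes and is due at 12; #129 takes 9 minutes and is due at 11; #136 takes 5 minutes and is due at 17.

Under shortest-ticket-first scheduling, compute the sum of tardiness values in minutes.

61

SPT (increasing processing time): #115 #101 #136 #129 #122 #108.
#115: 0→2, due 22, tardiness 0
#101: 2→6, due 16, tardiness 0
#136: 6→11, due 17, tardiness 0
#129: 11→20, due 11, tardiness 9
#122: 20→32, due 12, tardiness 20
#108: 32→47, due 15, tardiness 32
Sum = 0+0+0+9+20+32 = 61.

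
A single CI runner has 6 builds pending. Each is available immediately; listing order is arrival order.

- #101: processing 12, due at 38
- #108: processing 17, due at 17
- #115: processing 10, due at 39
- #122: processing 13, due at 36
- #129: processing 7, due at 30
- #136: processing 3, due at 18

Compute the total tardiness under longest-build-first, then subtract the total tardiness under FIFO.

-11

LPT (decreasing processing time): #108 #122 #101 #115 #129 #136.
#108: 0→17, due 17, tardiness 0
#122: 17→30, due 36, tardiness 0
#101: 30→42, due 38, tardiness 4
#115: 42→52, due 39, tardiness 13
#129: 52→59, due 30, tardiness 29
#136: 59→62, due 18, tardiness 44
Sum = 0+0+4+13+29+44 = 90.
FIFO (arrival order): #101 #108 #115 #122 #129 #136.
#101: 0→12, due 38, tardiness 0
#108: 12→29, due 17, tardiness 12
#115: 29→39, due 39, tardiness 0
#122: 39→52, due 36, tardiness 16
#129: 52→59, due 30, tardiness 29
#136: 59→62, due 18, tardiness 44
Sum = 0+12+0+16+29+44 = 101.
Difference = 90 − 101 = -11.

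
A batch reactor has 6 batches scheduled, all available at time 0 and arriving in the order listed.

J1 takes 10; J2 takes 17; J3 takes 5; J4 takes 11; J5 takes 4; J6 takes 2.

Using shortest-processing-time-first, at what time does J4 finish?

32

SPT (increasing processing time): J6 J5 J3 J1 J4 J2.
J6: 0→2
J5: 2→6
J3: 6→11
J1: 11→21
J4: 21→32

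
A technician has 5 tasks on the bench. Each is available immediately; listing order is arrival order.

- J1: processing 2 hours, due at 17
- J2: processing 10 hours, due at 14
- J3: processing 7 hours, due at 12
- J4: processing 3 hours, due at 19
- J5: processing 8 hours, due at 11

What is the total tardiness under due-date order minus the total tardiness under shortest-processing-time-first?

10

EDD (increasing due date): J5 J3 J2 J1 J4.
J5: 0→8, due 11, tardiness 0
J3: 8→15, due 12, tardiness 3
J2: 15→25, due 14, tardiness 11
J1: 25→27, due 17, tardiness 10
J4: 27→30, due 19, tardiness 11
Sum = 0+3+11+10+11 = 35.
SPT (increasing processing time): J1 J4 J3 J5 J2.
J1: 0→2, due 17, tardiness 0
J4: 2→5, due 19, tardiness 0
J3: 5→12, due 12, tardiness 0
J5: 12→20, due 11, tardiness 9
J2: 20→30, due 14, tardiness 16
Sum = 0+0+0+9+16 = 25.
Difference = 35 − 25 = 10.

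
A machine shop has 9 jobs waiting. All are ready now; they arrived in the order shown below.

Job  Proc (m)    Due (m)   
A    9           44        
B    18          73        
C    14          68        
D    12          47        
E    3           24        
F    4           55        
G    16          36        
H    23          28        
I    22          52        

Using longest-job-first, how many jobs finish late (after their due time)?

6

LPT (decreasing processing time): H I B G C D A F E.
H: 0→23, due 28, tardiness 0
I: 23→45, due 52, tardiness 0
B: 45→63, due 73, tardiness 0
G: 63→79, due 36, tardiness 43
C: 79→93, due 68, tardiness 25
D: 93→105, due 47, tardiness 58
A: 105→114, due 44, tardiness 70
F: 114→118, due 55, tardiness 63
E: 118→121, due 24, tardiness 97
Late jobs: 6.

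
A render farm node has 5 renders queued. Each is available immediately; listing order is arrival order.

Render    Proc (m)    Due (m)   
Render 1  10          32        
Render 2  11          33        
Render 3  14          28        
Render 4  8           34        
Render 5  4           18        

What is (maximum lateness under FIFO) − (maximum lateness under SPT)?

10

FIFO (arrival order): Render 1 Render 2 Render 3 Render 4 Render 5.
Render 1: 0→10, due 32, lateness -22
Render 2: 10→21, due 33, lateness -12
Render 3: 21→35, due 28, lateness 7
Render 4: 35→43, due 34, lateness 9
Render 5: 43→47, due 18, lateness 29
Maximum = 29.
SPT (increasing processing time): Render 5 Render 4 Render 1 Render 2 Render 3.
Render 5: 0→4, due 18, lateness -14
Render 4: 4→12, due 34, lateness -22
Render 1: 12→22, due 32, lateness -10
Render 2: 22→33, due 33, lateness 0
Render 3: 33→47, due 28, lateness 19
Maximum = 19.
Difference = 29 − 19 = 10.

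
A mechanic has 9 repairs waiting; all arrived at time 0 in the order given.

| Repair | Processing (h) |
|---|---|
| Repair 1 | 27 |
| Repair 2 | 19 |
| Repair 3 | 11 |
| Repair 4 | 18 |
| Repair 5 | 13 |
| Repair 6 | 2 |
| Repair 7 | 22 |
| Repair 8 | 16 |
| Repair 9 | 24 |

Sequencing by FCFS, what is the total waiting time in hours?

FIFO (arrival order): Repair 1 Repair 2 Repair 3 Repair 4 Repair 5 Repair 6 Repair 7 Repair 8 Repair 9.
Repair 1: waits 0, runs 0→27
Repair 2: waits 27, runs 27→46
Repair 3: waits 46, runs 46→57
Repair 4: waits 57, runs 57→75
Repair 5: waits 75, runs 75→88
Repair 6: waits 88, runs 88→90
Repair 7: waits 90, runs 90→112
Repair 8: waits 112, runs 112→128
Repair 9: waits 128, runs 128→152
Sum = 0+27+46+57+75+88+90+112+128 = 623.

623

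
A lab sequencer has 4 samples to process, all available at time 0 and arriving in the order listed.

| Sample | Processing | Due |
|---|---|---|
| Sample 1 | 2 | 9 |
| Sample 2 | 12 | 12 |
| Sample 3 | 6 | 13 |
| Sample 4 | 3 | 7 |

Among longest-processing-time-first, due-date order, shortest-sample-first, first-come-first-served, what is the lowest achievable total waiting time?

18

LPT (decreasing processing time): Sample 2 Sample 3 Sample 4 Sample 1.
Sample 2: waits 0, runs 0→12
Sample 3: waits 12, runs 12→18
Sample 4: waits 18, runs 18→21
Sample 1: waits 21, runs 21→23
Sum = 0+12+18+21 = 51.
EDD (increasing due date): Sample 4 Sample 1 Sample 2 Sample 3.
Sample 4: waits 0, runs 0→3
Sample 1: waits 3, runs 3→5
Sample 2: waits 5, runs 5→17
Sample 3: waits 17, runs 17→23
Sum = 0+3+5+17 = 25.
SPT (increasing processing time): Sample 1 Sample 4 Sample 3 Sample 2.
Sample 1: waits 0, runs 0→2
Sample 4: waits 2, runs 2→5
Sample 3: waits 5, runs 5→11
Sample 2: waits 11, runs 11→23
Sum = 0+2+5+11 = 18.
FIFO (arrival order): Sample 1 Sample 2 Sample 3 Sample 4.
Sample 1: waits 0, runs 0→2
Sample 2: waits 2, runs 2→14
Sample 3: waits 14, runs 14→20
Sample 4: waits 20, runs 20→23
Sum = 0+2+14+20 = 36.
LPT 51, EDD 25, SPT 18, FIFO 36 → minimum 18.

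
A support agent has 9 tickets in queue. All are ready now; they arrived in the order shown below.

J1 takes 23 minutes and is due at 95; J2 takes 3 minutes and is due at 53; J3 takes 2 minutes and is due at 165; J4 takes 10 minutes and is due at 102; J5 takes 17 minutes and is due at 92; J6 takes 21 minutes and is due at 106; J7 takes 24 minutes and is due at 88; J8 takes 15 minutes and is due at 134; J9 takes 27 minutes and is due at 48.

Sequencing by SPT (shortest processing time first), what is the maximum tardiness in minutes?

SPT (increasing processing time): J3 J2 J4 J8 J5 J6 J1 J7 J9.
J3: 0→2, due 165, tardiness 0
J2: 2→5, due 53, tardiness 0
J4: 5→15, due 102, tardiness 0
J8: 15→30, due 134, tardiness 0
J5: 30→47, due 92, tardiness 0
J6: 47→68, due 106, tardiness 0
J1: 68→91, due 95, tardiness 0
J7: 91→115, due 88, tardiness 27
J9: 115→142, due 48, tardiness 94
Maximum = 94.

94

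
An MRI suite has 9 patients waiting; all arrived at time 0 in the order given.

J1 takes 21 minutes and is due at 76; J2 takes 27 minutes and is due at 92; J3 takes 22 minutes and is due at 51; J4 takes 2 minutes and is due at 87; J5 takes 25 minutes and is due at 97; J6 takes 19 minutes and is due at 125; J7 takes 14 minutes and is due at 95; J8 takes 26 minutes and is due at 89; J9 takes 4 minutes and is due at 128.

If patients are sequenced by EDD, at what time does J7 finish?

EDD (increasing due date): J3 J1 J4 J8 J2 J7 J5 J6 J9.
J3: 0→22
J1: 22→43
J4: 43→45
J8: 45→71
J2: 71→98
J7: 98→112

112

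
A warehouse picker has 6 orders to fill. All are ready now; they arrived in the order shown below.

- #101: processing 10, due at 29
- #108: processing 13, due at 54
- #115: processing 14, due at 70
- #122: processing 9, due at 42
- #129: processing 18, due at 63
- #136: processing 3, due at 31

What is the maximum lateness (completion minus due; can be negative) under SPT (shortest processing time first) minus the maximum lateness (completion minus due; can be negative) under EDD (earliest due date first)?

SPT (increasing processing time): #136 #122 #101 #108 #115 #129.
#136: 0→3, due 31, lateness -28
#122: 3→12, due 42, lateness -30
#101: 12→22, due 29, lateness -7
#108: 22→35, due 54, lateness -19
#115: 35→49, due 70, lateness -21
#129: 49→67, due 63, lateness 4
Maximum = 4.
EDD (increasing due date): #101 #136 #122 #108 #129 #115.
#101: 0→10, due 29, lateness -19
#136: 10→13, due 31, lateness -18
#122: 13→22, due 42, lateness -20
#108: 22→35, due 54, lateness -19
#129: 35→53, due 63, lateness -10
#115: 53→67, due 70, lateness -3
Maximum = -3.
Difference = 4 − -3 = 7.

7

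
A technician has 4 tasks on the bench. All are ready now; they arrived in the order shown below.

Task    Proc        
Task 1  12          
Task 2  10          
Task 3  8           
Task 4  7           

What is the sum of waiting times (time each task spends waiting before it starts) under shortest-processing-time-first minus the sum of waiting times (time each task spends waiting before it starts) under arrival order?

-17

SPT (increasing processing time): Task 4 Task 3 Task 2 Task 1.
Task 4: waits 0, runs 0→7
Task 3: waits 7, runs 7→15
Task 2: waits 15, runs 15→25
Task 1: waits 25, runs 25→37
Sum = 0+7+15+25 = 47.
FIFO (arrival order): Task 1 Task 2 Task 3 Task 4.
Task 1: waits 0, runs 0→12
Task 2: waits 12, runs 12→22
Task 3: waits 22, runs 22→30
Task 4: waits 30, runs 30→37
Sum = 0+12+22+30 = 64.
Difference = 47 − 64 = -17.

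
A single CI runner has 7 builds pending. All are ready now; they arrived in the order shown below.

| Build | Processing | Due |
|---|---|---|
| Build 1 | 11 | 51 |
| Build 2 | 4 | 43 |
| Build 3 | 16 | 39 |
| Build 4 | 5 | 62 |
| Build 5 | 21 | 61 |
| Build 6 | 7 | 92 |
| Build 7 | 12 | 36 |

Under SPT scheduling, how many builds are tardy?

3

SPT (increasing processing time): Build 2 Build 4 Build 6 Build 1 Build 7 Build 3 Build 5.
Build 2: 0→4, due 43, tardiness 0
Build 4: 4→9, due 62, tardiness 0
Build 6: 9→16, due 92, tardiness 0
Build 1: 16→27, due 51, tardiness 0
Build 7: 27→39, due 36, tardiness 3
Build 3: 39→55, due 39, tardiness 16
Build 5: 55→76, due 61, tardiness 15
Late builds: 3.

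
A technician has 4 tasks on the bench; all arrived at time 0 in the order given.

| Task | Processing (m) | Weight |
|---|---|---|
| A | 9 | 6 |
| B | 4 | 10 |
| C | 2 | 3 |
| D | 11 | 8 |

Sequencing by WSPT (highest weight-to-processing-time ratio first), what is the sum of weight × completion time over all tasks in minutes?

WSPT (decreasing weight/processing-time ratio): B C D A.
B: finishes 4, weight 10, w·C = 40
C: finishes 6, weight 3, w·C = 18
D: finishes 17, weight 8, w·C = 136
A: finishes 26, weight 6, w·C = 156
Sum = 40+18+136+156 = 350.

350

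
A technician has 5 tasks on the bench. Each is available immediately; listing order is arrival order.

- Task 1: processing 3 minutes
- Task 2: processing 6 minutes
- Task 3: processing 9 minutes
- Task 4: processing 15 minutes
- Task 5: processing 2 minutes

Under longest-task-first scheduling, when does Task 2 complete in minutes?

LPT (decreasing processing time): Task 4 Task 3 Task 2 Task 1 Task 5.
Task 4: 0→15
Task 3: 15→24
Task 2: 24→30

30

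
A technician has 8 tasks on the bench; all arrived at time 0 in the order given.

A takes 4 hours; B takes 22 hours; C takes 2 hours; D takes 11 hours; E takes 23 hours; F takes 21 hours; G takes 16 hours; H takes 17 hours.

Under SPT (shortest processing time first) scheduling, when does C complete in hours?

SPT (increasing processing time): C A D G H F B E.
C: 0→2

2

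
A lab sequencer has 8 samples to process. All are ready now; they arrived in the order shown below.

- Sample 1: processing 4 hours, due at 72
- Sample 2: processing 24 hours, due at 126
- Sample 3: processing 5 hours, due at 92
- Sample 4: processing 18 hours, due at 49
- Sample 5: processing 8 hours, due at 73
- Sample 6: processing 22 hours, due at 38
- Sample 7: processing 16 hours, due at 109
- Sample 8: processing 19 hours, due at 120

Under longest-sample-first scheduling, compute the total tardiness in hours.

140

LPT (decreasing processing time): Sample 2 Sample 6 Sample 8 Sample 4 Sample 7 Sample 5 Sample 3 Sample 1.
Sample 2: 0→24, due 126, tardiness 0
Sample 6: 24→46, due 38, tardiness 8
Sample 8: 46→65, due 120, tardiness 0
Sample 4: 65→83, due 49, tardiness 34
Sample 7: 83→99, due 109, tardiness 0
Sample 5: 99→107, due 73, tardiness 34
Sample 3: 107→112, due 92, tardiness 20
Sample 1: 112→116, due 72, tardiness 44
Sum = 0+8+0+34+0+34+20+44 = 140.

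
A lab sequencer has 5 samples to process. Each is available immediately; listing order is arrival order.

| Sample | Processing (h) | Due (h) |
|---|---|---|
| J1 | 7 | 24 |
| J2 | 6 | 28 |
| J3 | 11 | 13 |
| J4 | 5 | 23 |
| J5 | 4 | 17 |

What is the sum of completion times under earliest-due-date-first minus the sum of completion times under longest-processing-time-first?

-9

EDD (increasing due date): J3 J5 J4 J1 J2.
J3: 0→11
J5: 11→15
J4: 15→20
J1: 20→27
J2: 27→33
Sum = 11+15+20+27+33 = 106.
LPT (decreasing processing time): J3 J1 J2 J4 J5.
J3: 0→11
J1: 11→18
J2: 18→24
J4: 24→29
J5: 29→33
Sum = 11+18+24+29+33 = 115.
Difference = 106 − 115 = -9.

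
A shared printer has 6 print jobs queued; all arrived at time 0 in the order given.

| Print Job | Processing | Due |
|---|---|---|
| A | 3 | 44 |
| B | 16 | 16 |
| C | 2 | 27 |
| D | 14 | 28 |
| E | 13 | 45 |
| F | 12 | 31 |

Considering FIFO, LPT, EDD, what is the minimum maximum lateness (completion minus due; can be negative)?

FIFO (arrival order): A B C D E F.
A: 0→3, due 44, lateness -41
B: 3→19, due 16, lateness 3
C: 19→21, due 27, lateness -6
D: 21→35, due 28, lateness 7
E: 35→48, due 45, lateness 3
F: 48→60, due 31, lateness 29
Maximum = 29.
LPT (decreasing processing time): B D E F A C.
B: 0→16, due 16, lateness 0
D: 16→30, due 28, lateness 2
E: 30→43, due 45, lateness -2
F: 43→55, due 31, lateness 24
A: 55→58, due 44, lateness 14
C: 58→60, due 27, lateness 33
Maximum = 33.
EDD (increasing due date): B C D F A E.
B: 0→16, due 16, lateness 0
C: 16→18, due 27, lateness -9
D: 18→32, due 28, lateness 4
F: 32→44, due 31, lateness 13
A: 44→47, due 44, lateness 3
E: 47→60, due 45, lateness 15
Maximum = 15.
FIFO 29, LPT 33, EDD 15 → minimum 15.

15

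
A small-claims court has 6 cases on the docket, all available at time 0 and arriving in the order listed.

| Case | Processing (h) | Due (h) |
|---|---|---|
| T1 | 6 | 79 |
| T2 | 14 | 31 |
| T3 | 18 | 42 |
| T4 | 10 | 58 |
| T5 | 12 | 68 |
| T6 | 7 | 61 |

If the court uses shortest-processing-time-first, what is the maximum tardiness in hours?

25

SPT (increasing processing time): T1 T6 T4 T5 T2 T3.
T1: 0→6, due 79, tardiness 0
T6: 6→13, due 61, tardiness 0
T4: 13→23, due 58, tardiness 0
T5: 23→35, due 68, tardiness 0
T2: 35→49, due 31, tardiness 18
T3: 49→67, due 42, tardiness 25
Maximum = 25.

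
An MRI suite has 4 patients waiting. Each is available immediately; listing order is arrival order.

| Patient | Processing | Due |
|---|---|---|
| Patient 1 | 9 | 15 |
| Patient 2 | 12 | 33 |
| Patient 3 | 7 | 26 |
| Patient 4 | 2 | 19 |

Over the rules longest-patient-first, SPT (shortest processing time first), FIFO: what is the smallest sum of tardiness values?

LPT (decreasing processing time): Patient 2 Patient 1 Patient 3 Patient 4.
Patient 2: 0→12, due 33, tardiness 0
Patient 1: 12→21, due 15, tardiness 6
Patient 3: 21→28, due 26, tardiness 2
Patient 4: 28→30, due 19, tardiness 11
Sum = 0+6+2+11 = 19.
SPT (increasing processing time): Patient 4 Patient 3 Patient 1 Patient 2.
Patient 4: 0→2, due 19, tardiness 0
Patient 3: 2→9, due 26, tardiness 0
Patient 1: 9→18, due 15, tardiness 3
Patient 2: 18→30, due 33, tardiness 0
Sum = 0+0+3+0 = 3.
FIFO (arrival order): Patient 1 Patient 2 Patient 3 Patient 4.
Patient 1: 0→9, due 15, tardiness 0
Patient 2: 9→21, due 33, tardiness 0
Patient 3: 21→28, due 26, tardiness 2
Patient 4: 28→30, due 19, tardiness 11
Sum = 0+0+2+11 = 13.
LPT 19, SPT 3, FIFO 13 → minimum 3.

3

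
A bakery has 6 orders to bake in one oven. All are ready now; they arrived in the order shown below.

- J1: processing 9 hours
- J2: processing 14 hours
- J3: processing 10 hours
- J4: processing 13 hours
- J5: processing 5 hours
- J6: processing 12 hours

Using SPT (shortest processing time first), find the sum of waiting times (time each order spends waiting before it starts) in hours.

128

SPT (increasing processing time): J5 J1 J3 J6 J4 J2.
J5: waits 0, runs 0→5
J1: waits 5, runs 5→14
J3: waits 14, runs 14→24
J6: waits 24, runs 24→36
J4: waits 36, runs 36→49
J2: waits 49, runs 49→63
Sum = 0+5+14+24+36+49 = 128.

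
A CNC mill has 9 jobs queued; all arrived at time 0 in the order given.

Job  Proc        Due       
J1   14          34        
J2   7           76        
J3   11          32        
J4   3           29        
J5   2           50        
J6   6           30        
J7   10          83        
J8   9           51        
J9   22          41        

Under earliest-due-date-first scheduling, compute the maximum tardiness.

EDD (increasing due date): J4 J6 J3 J1 J9 J5 J8 J2 J7.
J4: 0→3, due 29, tardiness 0
J6: 3→9, due 30, tardiness 0
J3: 9→20, due 32, tardiness 0
J1: 20→34, due 34, tardiness 0
J9: 34→56, due 41, tardiness 15
J5: 56→58, due 50, tardiness 8
J8: 58→67, due 51, tardiness 16
J2: 67→74, due 76, tardiness 0
J7: 74→84, due 83, tardiness 1
Maximum = 16.

16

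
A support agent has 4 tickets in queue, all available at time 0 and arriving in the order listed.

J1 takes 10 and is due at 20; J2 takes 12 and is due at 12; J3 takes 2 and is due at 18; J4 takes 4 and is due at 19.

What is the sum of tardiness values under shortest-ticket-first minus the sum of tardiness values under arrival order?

SPT (increasing processing time): J3 J4 J1 J2.
J3: 0→2, due 18, tardiness 0
J4: 2→6, due 19, tardiness 0
J1: 6→16, due 20, tardiness 0
J2: 16→28, due 12, tardiness 16
Sum = 0+0+0+16 = 16.
FIFO (arrival order): J1 J2 J3 J4.
J1: 0→10, due 20, tardiness 0
J2: 10→22, due 12, tardiness 10
J3: 22→24, due 18, tardiness 6
J4: 24→28, due 19, tardiness 9
Sum = 0+10+6+9 = 25.
Difference = 16 − 25 = -9.

-9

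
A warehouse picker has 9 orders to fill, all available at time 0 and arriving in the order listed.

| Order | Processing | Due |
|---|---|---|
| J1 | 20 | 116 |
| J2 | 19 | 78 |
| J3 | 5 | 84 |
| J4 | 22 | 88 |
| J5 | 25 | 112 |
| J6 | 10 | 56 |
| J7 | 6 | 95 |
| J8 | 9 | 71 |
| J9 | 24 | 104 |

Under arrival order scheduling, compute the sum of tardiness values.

138

FIFO (arrival order): J1 J2 J3 J4 J5 J6 J7 J8 J9.
J1: 0→20, due 116, tardiness 0
J2: 20→39, due 78, tardiness 0
J3: 39→44, due 84, tardiness 0
J4: 44→66, due 88, tardiness 0
J5: 66→91, due 112, tardiness 0
J6: 91→101, due 56, tardiness 45
J7: 101→107, due 95, tardiness 12
J8: 107→116, due 71, tardiness 45
J9: 116→140, due 104, tardiness 36
Sum = 0+0+0+0+0+45+12+45+36 = 138.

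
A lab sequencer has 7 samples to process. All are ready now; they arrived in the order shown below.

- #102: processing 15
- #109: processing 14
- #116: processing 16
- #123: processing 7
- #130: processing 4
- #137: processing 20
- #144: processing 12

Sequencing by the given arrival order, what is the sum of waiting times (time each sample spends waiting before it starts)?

FIFO (arrival order): #102 #109 #116 #123 #130 #137 #144.
#102: waits 0, runs 0→15
#109: waits 15, runs 15→29
#116: waits 29, runs 29→45
#123: waits 45, runs 45→52
#130: waits 52, runs 52→56
#137: waits 56, runs 56→76
#144: waits 76, runs 76→88
Sum = 0+15+29+45+52+56+76 = 273.

273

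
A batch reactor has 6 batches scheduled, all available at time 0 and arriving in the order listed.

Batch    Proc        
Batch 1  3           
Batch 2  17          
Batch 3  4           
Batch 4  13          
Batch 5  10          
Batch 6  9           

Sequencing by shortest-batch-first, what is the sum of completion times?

147

SPT (increasing processing time): Batch 1 Batch 3 Batch 6 Batch 5 Batch 4 Batch 2.
Batch 1: 0→3
Batch 3: 3→7
Batch 6: 7→16
Batch 5: 16→26
Batch 4: 26→39
Batch 2: 39→56
Sum = 3+7+16+26+39+56 = 147.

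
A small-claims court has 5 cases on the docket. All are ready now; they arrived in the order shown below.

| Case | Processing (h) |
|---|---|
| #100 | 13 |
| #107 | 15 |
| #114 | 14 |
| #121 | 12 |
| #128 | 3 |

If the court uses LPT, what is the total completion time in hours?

197

LPT (decreasing processing time): #107 #114 #100 #121 #128.
#107: 0→15
#114: 15→29
#100: 29→42
#121: 42→54
#128: 54→57
Sum = 15+29+42+54+57 = 197.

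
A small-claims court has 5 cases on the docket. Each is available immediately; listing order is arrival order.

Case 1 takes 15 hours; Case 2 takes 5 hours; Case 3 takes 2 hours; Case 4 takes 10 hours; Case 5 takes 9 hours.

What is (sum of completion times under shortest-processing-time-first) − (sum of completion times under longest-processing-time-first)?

SPT (increasing processing time): Case 3 Case 2 Case 5 Case 4 Case 1.
Case 3: 0→2
Case 2: 2→7
Case 5: 7→16
Case 4: 16→26
Case 1: 26→41
Sum = 2+7+16+26+41 = 92.
LPT (decreasing processing time): Case 1 Case 4 Case 5 Case 2 Case 3.
Case 1: 0→15
Case 4: 15→25
Case 5: 25→34
Case 2: 34→39
Case 3: 39→41
Sum = 15+25+34+39+41 = 154.
Difference = 92 − 154 = -62.

-62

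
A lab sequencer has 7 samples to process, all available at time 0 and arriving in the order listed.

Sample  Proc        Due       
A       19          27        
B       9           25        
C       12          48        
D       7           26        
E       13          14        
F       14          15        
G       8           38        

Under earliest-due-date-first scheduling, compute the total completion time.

333

EDD (increasing due date): E F B D A G C.
E: 0→13
F: 13→27
B: 27→36
D: 36→43
A: 43→62
G: 62→70
C: 70→82
Sum = 13+27+36+43+62+70+82 = 333.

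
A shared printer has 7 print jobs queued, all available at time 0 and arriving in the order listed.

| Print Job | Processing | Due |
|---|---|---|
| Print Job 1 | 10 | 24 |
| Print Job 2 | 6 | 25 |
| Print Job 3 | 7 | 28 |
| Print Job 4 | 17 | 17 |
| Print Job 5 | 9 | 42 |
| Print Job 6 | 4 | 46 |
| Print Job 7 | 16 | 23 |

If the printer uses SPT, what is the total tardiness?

93

SPT (increasing processing time): Print Job 6 Print Job 2 Print Job 3 Print Job 5 Print Job 1 Print Job 7 Print Job 4.
Print Job 6: 0→4, due 46, tardiness 0
Print Job 2: 4→10, due 25, tardiness 0
Print Job 3: 10→17, due 28, tardiness 0
Print Job 5: 17→26, due 42, tardiness 0
Print Job 1: 26→36, due 24, tardiness 12
Print Job 7: 36→52, due 23, tardiness 29
Print Job 4: 52→69, due 17, tardiness 52
Sum = 0+0+0+0+12+29+52 = 93.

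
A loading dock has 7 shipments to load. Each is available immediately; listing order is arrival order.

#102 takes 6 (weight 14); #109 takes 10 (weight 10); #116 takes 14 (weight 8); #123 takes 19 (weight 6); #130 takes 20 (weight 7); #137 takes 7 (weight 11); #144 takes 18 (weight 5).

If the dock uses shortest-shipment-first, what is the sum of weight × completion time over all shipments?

2130

SPT (increasing processing time): #102 #137 #109 #116 #144 #123 #130.
#102: finishes 6, weight 14, w·C = 84
#137: finishes 13, weight 11, w·C = 143
#109: finishes 23, weight 10, w·C = 230
#116: finishes 37, weight 8, w·C = 296
#144: finishes 55, weight 5, w·C = 275
#123: finishes 74, weight 6, w·C = 444
#130: finishes 94, weight 7, w·C = 658
Sum = 84+143+230+296+275+444+658 = 2130.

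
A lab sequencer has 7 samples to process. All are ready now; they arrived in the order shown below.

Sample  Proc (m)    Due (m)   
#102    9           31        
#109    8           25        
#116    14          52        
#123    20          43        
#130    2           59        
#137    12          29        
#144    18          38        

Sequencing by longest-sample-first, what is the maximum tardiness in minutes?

56

LPT (decreasing processing time): #123 #144 #116 #137 #102 #109 #130.
#123: 0→20, due 43, tardiness 0
#144: 20→38, due 38, tardiness 0
#116: 38→52, due 52, tardiness 0
#137: 52→64, due 29, tardiness 35
#102: 64→73, due 31, tardiness 42
#109: 73→81, due 25, tardiness 56
#130: 81→83, due 59, tardiness 24
Maximum = 56.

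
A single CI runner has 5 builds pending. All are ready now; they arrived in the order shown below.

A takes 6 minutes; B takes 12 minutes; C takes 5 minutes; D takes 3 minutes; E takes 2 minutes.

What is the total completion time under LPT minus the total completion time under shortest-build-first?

LPT (decreasing processing time): B A C D E.
B: 0→12
A: 12→18
C: 18→23
D: 23→26
E: 26→28
Sum = 12+18+23+26+28 = 107.
SPT (increasing processing time): E D C A B.
E: 0→2
D: 2→5
C: 5→10
A: 10→16
B: 16→28
Sum = 2+5+10+16+28 = 61.
Difference = 107 − 61 = 46.

46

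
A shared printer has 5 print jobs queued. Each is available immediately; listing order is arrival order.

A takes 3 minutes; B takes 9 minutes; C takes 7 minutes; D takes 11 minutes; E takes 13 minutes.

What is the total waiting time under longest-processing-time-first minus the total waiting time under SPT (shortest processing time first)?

48

LPT (decreasing processing time): E D B C A.
E: waits 0, runs 0→13
D: waits 13, runs 13→24
B: waits 24, runs 24→33
C: waits 33, runs 33→40
A: waits 40, runs 40→43
Sum = 0+13+24+33+40 = 110.
SPT (increasing processing time): A C B D E.
A: waits 0, runs 0→3
C: waits 3, runs 3→10
B: waits 10, runs 10→19
D: waits 19, runs 19→30
E: waits 30, runs 30→43
Sum = 0+3+10+19+30 = 62.
Difference = 110 − 62 = 48.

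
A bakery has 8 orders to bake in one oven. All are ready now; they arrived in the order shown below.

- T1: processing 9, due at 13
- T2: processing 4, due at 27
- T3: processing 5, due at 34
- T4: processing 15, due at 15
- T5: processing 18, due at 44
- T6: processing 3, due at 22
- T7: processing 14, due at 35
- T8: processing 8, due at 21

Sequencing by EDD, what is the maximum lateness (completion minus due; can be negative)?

EDD (increasing due date): T1 T4 T8 T6 T2 T3 T7 T5.
T1: 0→9, due 13, lateness -4
T4: 9→24, due 15, lateness 9
T8: 24→32, due 21, lateness 11
T6: 32→35, due 22, lateness 13
T2: 35→39, due 27, lateness 12
T3: 39→44, due 34, lateness 10
T7: 44→58, due 35, lateness 23
T5: 58→76, due 44, lateness 32
Maximum = 32.

32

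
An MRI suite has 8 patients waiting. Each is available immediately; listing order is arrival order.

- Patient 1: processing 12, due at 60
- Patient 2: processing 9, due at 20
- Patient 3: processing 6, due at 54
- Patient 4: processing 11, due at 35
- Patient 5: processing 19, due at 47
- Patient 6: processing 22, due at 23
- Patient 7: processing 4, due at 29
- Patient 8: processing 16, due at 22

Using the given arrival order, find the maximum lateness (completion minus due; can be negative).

FIFO (arrival order): Patient 1 Patient 2 Patient 3 Patient 4 Patient 5 Patient 6 Patient 7 Patient 8.
Patient 1: 0→12, due 60, lateness -48
Patient 2: 12→21, due 20, lateness 1
Patient 3: 21→27, due 54, lateness -27
Patient 4: 27→38, due 35, lateness 3
Patient 5: 38→57, due 47, lateness 10
Patient 6: 57→79, due 23, lateness 56
Patient 7: 79→83, due 29, lateness 54
Patient 8: 83→99, due 22, lateness 77
Maximum = 77.

77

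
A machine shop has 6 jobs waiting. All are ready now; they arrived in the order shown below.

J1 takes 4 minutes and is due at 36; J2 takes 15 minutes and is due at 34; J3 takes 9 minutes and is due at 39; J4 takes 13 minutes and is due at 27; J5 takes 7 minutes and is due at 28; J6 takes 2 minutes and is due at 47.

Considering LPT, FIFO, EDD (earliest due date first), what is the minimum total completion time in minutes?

LPT (decreasing processing time): J2 J4 J3 J5 J1 J6.
J2: 0→15
J4: 15→28
J3: 28→37
J5: 37→44
J1: 44→48
J6: 48→50
Sum = 15+28+37+44+48+50 = 222.
FIFO (arrival order): J1 J2 J3 J4 J5 J6.
J1: 0→4
J2: 4→19
J3: 19→28
J4: 28→41
J5: 41→48
J6: 48→50
Sum = 4+19+28+41+48+50 = 190.
EDD (increasing due date): J4 J5 J2 J1 J3 J6.
J4: 0→13
J5: 13→20
J2: 20→35
J1: 35→39
J3: 39→48
J6: 48→50
Sum = 13+20+35+39+48+50 = 205.
LPT 222, FIFO 190, EDD 205 → minimum 190.

190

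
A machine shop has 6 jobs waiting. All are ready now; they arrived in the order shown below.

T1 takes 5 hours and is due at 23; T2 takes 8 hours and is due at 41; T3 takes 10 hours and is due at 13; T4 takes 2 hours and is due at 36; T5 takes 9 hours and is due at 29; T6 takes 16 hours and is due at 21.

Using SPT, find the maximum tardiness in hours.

SPT (increasing processing time): T4 T1 T2 T5 T3 T6.
T4: 0→2, due 36, tardiness 0
T1: 2→7, due 23, tardiness 0
T2: 7→15, due 41, tardiness 0
T5: 15→24, due 29, tardiness 0
T3: 24→34, due 13, tardiness 21
T6: 34→50, due 21, tardiness 29
Maximum = 29.

29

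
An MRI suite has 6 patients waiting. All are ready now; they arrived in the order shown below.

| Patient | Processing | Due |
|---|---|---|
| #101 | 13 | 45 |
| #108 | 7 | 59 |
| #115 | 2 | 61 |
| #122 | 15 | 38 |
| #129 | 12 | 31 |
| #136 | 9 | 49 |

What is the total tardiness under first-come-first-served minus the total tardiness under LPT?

FIFO (arrival order): #101 #108 #115 #122 #129 #136.
#101: 0→13, due 45, tardiness 0
#108: 13→20, due 59, tardiness 0
#115: 20→22, due 61, tardiness 0
#122: 22→37, due 38, tardiness 0
#129: 37→49, due 31, tardiness 18
#136: 49→58, due 49, tardiness 9
Sum = 0+0+0+0+18+9 = 27.
LPT (decreasing processing time): #122 #101 #129 #136 #108 #115.
#122: 0→15, due 38, tardiness 0
#101: 15→28, due 45, tardiness 0
#129: 28→40, due 31, tardiness 9
#136: 40→49, due 49, tardiness 0
#108: 49→56, due 59, tardiness 0
#115: 56→58, due 61, tardiness 0
Sum = 0+0+9+0+0+0 = 9.
Difference = 27 − 9 = 18.

18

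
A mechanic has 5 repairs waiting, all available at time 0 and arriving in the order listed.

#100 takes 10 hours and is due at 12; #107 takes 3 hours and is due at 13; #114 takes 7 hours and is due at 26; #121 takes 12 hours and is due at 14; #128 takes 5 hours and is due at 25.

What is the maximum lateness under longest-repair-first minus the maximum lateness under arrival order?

LPT (decreasing processing time): #121 #100 #114 #128 #107.
#121: 0→12, due 14, lateness -2
#100: 12→22, due 12, lateness 10
#114: 22→29, due 26, lateness 3
#128: 29→34, due 25, lateness 9
#107: 34→37, due 13, lateness 24
Maximum = 24.
FIFO (arrival order): #100 #107 #114 #121 #128.
#100: 0→10, due 12, lateness -2
#107: 10→13, due 13, lateness 0
#114: 13→20, due 26, lateness -6
#121: 20→32, due 14, lateness 18
#128: 32→37, due 25, lateness 12
Maximum = 18.
Difference = 24 − 18 = 6.

6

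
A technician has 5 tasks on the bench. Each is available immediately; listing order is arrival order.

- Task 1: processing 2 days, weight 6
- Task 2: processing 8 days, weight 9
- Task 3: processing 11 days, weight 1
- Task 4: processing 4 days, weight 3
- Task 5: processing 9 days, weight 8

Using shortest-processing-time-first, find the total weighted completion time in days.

SPT (increasing processing time): Task 1 Task 4 Task 2 Task 5 Task 3.
Task 1: finishes 2, weight 6, w·C = 12
Task 4: finishes 6, weight 3, w·C = 18
Task 2: finishes 14, weight 9, w·C = 126
Task 5: finishes 23, weight 8, w·C = 184
Task 3: finishes 34, weight 1, w·C = 34
Sum = 12+18+126+184+34 = 374.

374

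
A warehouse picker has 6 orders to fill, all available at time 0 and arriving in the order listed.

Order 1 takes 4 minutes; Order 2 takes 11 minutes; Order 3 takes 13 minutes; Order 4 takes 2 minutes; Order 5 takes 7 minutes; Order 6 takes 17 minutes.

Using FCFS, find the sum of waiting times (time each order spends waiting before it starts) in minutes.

FIFO (arrival order): Order 1 Order 2 Order 3 Order 4 Order 5 Order 6.
Order 1: waits 0, runs 0→4
Order 2: waits 4, runs 4→15
Order 3: waits 15, runs 15→28
Order 4: waits 28, runs 28→30
Order 5: waits 30, runs 30→37
Order 6: waits 37, runs 37→54
Sum = 0+4+15+28+30+37 = 114.

114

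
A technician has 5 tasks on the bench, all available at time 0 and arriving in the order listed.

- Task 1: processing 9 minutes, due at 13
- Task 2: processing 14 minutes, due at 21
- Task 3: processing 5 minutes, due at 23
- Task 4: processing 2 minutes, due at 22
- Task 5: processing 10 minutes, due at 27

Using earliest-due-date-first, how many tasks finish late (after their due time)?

4

EDD (increasing due date): Task 1 Task 2 Task 4 Task 3 Task 5.
Task 1: 0→9, due 13, tardiness 0
Task 2: 9→23, due 21, tardiness 2
Task 4: 23→25, due 22, tardiness 3
Task 3: 25→30, due 23, tardiness 7
Task 5: 30→40, due 27, tardiness 13
Late tasks: 4.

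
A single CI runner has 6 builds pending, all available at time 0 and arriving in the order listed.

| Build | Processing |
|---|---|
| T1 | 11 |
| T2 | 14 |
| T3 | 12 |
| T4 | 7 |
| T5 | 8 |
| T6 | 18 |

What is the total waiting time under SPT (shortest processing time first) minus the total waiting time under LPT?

-74

SPT (increasing processing time): T4 T5 T1 T3 T2 T6.
T4: waits 0, runs 0→7
T5: waits 7, runs 7→15
T1: waits 15, runs 15→26
T3: waits 26, runs 26→38
T2: waits 38, runs 38→52
T6: waits 52, runs 52→70
Sum = 0+7+15+26+38+52 = 138.
LPT (decreasing processing time): T6 T2 T3 T1 T5 T4.
T6: waits 0, runs 0→18
T2: waits 18, runs 18→32
T3: waits 32, runs 32→44
T1: waits 44, runs 44→55
T5: waits 55, runs 55→63
T4: waits 63, runs 63→70
Sum = 0+18+32+44+55+63 = 212.
Difference = 138 − 212 = -74.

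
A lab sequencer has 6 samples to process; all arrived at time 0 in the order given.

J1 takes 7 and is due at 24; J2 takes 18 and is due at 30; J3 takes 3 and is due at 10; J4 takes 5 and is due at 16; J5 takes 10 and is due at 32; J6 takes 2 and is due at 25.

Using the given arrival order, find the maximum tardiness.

20

FIFO (arrival order): J1 J2 J3 J4 J5 J6.
J1: 0→7, due 24, tardiness 0
J2: 7→25, due 30, tardiness 0
J3: 25→28, due 10, tardiness 18
J4: 28→33, due 16, tardiness 17
J5: 33→43, due 32, tardiness 11
J6: 43→45, due 25, tardiness 20
Maximum = 20.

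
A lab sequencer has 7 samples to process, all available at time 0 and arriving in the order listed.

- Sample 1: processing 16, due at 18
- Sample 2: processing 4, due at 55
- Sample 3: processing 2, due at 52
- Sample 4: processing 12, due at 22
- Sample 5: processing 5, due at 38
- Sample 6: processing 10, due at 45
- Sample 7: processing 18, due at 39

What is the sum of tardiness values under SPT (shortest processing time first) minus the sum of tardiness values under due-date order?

SPT (increasing processing time): Sample 3 Sample 2 Sample 5 Sample 6 Sample 4 Sample 1 Sample 7.
Sample 3: 0→2, due 52, tardiness 0
Sample 2: 2→6, due 55, tardiness 0
Sample 5: 6→11, due 38, tardiness 0
Sample 6: 11→21, due 45, tardiness 0
Sample 4: 21→33, due 22, tardiness 11
Sample 1: 33→49, due 18, tardiness 31
Sample 7: 49→67, due 39, tardiness 28
Sum = 0+0+0+0+11+31+28 = 70.
EDD (increasing due date): Sample 1 Sample 4 Sample 5 Sample 7 Sample 6 Sample 3 Sample 2.
Sample 1: 0→16, due 18, tardiness 0
Sample 4: 16→28, due 22, tardiness 6
Sample 5: 28→33, due 38, tardiness 0
Sample 7: 33→51, due 39, tardiness 12
Sample 6: 51→61, due 45, tardiness 16
Sample 3: 61→63, due 52, tardiness 11
Sample 2: 63→67, due 55, tardiness 12
Sum = 0+6+0+12+16+11+12 = 57.
Difference = 70 − 57 = 13.

13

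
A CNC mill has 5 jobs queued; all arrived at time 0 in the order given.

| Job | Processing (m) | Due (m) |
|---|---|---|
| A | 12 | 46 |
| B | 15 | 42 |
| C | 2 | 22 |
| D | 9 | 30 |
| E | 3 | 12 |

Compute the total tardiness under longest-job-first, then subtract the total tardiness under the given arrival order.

8

LPT (decreasing processing time): B A D E C.
B: 0→15, due 42, tardiness 0
A: 15→27, due 46, tardiness 0
D: 27→36, due 30, tardiness 6
E: 36→39, due 12, tardiness 27
C: 39→41, due 22, tardiness 19
Sum = 0+0+6+27+19 = 52.
FIFO (arrival order): A B C D E.
A: 0→12, due 46, tardiness 0
B: 12→27, due 42, tardiness 0
C: 27→29, due 22, tardiness 7
D: 29→38, due 30, tardiness 8
E: 38→41, due 12, tardiness 29
Sum = 0+0+7+8+29 = 44.
Difference = 52 − 44 = 8.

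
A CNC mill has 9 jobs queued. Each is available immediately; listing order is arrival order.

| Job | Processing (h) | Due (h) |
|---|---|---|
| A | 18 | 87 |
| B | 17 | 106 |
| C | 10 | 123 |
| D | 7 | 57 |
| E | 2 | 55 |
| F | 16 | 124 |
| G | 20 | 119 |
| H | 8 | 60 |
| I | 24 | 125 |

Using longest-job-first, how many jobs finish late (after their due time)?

3

LPT (decreasing processing time): I G A B F C H D E.
I: 0→24, due 125, tardiness 0
G: 24→44, due 119, tardiness 0
A: 44→62, due 87, tardiness 0
B: 62→79, due 106, tardiness 0
F: 79→95, due 124, tardiness 0
C: 95→105, due 123, tardiness 0
H: 105→113, due 60, tardiness 53
D: 113→120, due 57, tardiness 63
E: 120→122, due 55, tardiness 67
Late jobs: 3.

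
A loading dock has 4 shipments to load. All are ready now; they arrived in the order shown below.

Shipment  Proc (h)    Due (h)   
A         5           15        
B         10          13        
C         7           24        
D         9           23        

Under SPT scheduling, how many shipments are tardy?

1

SPT (increasing processing time): A C D B.
A: 0→5, due 15, tardiness 0
C: 5→12, due 24, tardiness 0
D: 12→21, due 23, tardiness 0
B: 21→31, due 13, tardiness 18
Late shipments: 1.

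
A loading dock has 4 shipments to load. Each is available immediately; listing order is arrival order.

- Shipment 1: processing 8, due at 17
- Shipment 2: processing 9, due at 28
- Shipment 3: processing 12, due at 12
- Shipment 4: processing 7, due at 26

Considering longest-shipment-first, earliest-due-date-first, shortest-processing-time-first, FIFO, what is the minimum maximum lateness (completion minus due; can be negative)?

LPT (decreasing processing time): Shipment 3 Shipment 2 Shipment 1 Shipment 4.
Shipment 3: 0→12, due 12, lateness 0
Shipment 2: 12→21, due 28, lateness -7
Shipment 1: 21→29, due 17, lateness 12
Shipment 4: 29→36, due 26, lateness 10
Maximum = 12.
EDD (increasing due date): Shipment 3 Shipment 1 Shipment 4 Shipment 2.
Shipment 3: 0→12, due 12, lateness 0
Shipment 1: 12→20, due 17, lateness 3
Shipment 4: 20→27, due 26, lateness 1
Shipment 2: 27→36, due 28, lateness 8
Maximum = 8.
SPT (increasing processing time): Shipment 4 Shipment 1 Shipment 2 Shipment 3.
Shipment 4: 0→7, due 26, lateness -19
Shipment 1: 7→15, due 17, lateness -2
Shipment 2: 15→24, due 28, lateness -4
Shipment 3: 24→36, due 12, lateness 24
Maximum = 24.
FIFO (arrival order): Shipment 1 Shipment 2 Shipment 3 Shipment 4.
Shipment 1: 0→8, due 17, lateness -9
Shipment 2: 8→17, due 28, lateness -11
Shipment 3: 17→29, due 12, lateness 17
Shipment 4: 29→36, due 26, lateness 10
Maximum = 17.
LPT 12, EDD 8, SPT 24, FIFO 17 → minimum 8.

8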